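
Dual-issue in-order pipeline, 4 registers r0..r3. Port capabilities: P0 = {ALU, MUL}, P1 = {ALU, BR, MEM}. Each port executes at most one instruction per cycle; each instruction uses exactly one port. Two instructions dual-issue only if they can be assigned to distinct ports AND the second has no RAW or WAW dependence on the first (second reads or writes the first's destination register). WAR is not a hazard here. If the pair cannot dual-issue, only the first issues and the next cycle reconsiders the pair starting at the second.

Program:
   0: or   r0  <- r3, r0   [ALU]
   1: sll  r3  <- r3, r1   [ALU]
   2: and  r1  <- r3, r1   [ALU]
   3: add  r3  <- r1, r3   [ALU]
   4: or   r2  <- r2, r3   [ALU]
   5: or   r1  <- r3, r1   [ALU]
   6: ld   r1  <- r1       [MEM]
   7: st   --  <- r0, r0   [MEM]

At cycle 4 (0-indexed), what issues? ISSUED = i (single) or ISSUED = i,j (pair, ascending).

  cy0 -> i0,i1 (or/sll) 2-wide
  cy1 -> i2 (and) RAW r1
  cy2 -> i3 (add) RAW r3
  cy3 -> i4,i5 (or/or) 2-wide
  cy4 -> i6 (ld) no-port MEM/MEM
  cy5 -> i7 (st) tail

ISSUED = 6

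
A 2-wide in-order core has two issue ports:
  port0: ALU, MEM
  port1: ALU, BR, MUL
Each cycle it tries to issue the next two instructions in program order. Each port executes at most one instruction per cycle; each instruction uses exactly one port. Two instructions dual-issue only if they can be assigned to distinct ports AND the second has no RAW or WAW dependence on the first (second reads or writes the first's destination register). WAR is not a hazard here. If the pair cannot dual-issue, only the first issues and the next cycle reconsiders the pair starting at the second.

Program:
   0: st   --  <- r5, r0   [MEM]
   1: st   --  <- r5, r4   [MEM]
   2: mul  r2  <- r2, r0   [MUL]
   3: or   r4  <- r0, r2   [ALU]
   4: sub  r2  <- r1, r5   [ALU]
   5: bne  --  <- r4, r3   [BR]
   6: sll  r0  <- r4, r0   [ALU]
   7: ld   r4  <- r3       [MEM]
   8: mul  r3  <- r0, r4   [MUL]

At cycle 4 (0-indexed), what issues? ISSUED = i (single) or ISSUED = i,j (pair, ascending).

ISSUED = 7

  cy0 -> i0 (st.MEM) no-port MEM/MEM
  cy1 -> i1+i2 (st.MEM mul.MUL) 2-wide
  cy2 -> i3+i4 (or.ALU sub.ALU) 2-wide
  cy3 -> i5+i6 (bne.BR sll.ALU) 2-wide
  cy4 -> i7 (ld.MEM) RAW r4
  cy5 -> i8 (mul.MUL) tail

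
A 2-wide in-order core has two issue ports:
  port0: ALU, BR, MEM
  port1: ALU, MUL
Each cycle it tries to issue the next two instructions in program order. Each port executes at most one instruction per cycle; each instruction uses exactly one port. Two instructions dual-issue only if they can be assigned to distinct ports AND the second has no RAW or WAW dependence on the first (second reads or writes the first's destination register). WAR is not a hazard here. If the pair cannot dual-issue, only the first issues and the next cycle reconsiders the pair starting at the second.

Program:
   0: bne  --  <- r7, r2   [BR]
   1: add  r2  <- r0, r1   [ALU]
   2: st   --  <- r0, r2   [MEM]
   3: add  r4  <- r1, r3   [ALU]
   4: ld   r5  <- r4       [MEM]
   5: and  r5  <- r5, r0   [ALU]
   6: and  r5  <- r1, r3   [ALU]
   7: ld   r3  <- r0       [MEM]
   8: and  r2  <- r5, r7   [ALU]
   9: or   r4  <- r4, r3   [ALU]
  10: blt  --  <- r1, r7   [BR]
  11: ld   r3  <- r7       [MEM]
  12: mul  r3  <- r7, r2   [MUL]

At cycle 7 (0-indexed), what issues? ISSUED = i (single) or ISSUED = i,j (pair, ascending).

ISSUED = 11

t=0 i0,i1:bne.BR/add.ALU ; pair
t=1 i2,i3:st.MEM/add.ALU ; pair
t=2 i4:ld.MEM ; RAW+WAW r5
t=3 i5:and.ALU ; WAW r5
t=4 i6,i7:and.ALU/ld.MEM ; pair
t=5 i8,i9:and.ALU/or.ALU ; pair
t=6 i10:blt.BR ; no-port BR/MEM
t=7 i11:ld.MEM ; WAW r3
t=8 i12:mul.MUL ; tail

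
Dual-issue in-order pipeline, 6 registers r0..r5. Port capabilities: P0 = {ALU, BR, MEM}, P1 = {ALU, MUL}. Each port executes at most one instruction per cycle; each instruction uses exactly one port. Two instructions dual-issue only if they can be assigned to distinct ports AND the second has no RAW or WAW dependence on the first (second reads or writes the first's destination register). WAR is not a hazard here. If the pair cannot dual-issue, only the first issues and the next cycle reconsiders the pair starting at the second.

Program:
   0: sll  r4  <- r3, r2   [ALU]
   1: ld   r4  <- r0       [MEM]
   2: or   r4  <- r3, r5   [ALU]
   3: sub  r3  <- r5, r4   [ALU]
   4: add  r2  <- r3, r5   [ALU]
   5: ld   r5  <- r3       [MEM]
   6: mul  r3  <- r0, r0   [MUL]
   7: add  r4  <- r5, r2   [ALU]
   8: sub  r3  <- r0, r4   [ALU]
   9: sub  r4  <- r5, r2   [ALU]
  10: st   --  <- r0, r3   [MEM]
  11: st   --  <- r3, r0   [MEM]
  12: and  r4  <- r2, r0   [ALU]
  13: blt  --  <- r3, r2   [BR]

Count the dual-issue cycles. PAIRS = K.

[0] i0  sll  -- WAW r4
[1] i1  ld  -- WAW r4
[2] i2  or  -- RAW r4
[3] i3  sub  -- RAW r3
[4] i4&i5  add/ld  -- pair
[5] i6&i7  mul/add  -- pair
[6] i8&i9  sub/sub  -- pair
[7] i10  st  -- no-port MEM/MEM
[8] i11&i12  st/and  -- pair
[9] i13  blt  -- tail

PAIRS = 4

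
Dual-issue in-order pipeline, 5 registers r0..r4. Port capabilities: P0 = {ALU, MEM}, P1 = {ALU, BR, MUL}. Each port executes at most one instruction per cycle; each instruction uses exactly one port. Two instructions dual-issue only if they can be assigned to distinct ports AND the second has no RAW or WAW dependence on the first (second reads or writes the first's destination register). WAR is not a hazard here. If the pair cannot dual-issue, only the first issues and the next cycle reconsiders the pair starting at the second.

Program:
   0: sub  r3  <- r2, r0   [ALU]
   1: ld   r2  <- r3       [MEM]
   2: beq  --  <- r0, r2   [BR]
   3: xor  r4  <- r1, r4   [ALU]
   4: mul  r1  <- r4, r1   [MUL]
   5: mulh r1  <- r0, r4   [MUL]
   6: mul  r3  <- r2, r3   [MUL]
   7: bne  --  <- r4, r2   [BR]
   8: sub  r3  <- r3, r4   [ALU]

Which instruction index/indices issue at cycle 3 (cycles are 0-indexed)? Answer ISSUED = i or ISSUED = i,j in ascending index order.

ISSUED = 4

t=0 i0:sub ; RAW r3
t=1 i1:ld ; RAW r2
t=2 i2+i3:beq+xor ; dual
t=3 i4:mul ; no-port MUL/MUL
t=4 i5:mulh ; no-port MUL/MUL
t=5 i6:mul ; no-port MUL/BR
t=6 i7+i8:bne+sub ; dual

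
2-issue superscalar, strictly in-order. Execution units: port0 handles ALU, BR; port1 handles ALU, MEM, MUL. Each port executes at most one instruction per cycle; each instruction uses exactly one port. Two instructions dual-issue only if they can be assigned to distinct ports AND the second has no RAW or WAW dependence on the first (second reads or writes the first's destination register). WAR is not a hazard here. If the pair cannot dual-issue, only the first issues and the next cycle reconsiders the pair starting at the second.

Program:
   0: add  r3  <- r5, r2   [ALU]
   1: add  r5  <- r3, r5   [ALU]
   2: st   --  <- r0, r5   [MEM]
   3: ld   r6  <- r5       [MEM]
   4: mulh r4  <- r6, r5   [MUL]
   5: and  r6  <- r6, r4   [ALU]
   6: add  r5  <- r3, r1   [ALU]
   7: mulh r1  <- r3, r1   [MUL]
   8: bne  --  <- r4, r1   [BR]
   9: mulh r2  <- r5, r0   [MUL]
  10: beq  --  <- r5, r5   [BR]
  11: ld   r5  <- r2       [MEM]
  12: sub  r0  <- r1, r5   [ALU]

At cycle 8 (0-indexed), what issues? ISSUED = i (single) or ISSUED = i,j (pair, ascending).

ISSUED = 10,11

  cy0 -> i0 (add.ALU) RAW r3
  cy1 -> i1 (add.ALU) RAW r5
  cy2 -> i2 (st.MEM) no-port MEM/MEM
  cy3 -> i3 (ld.MEM) no-port MEM/MUL
  cy4 -> i4 (mulh.MUL) RAW r4
  cy5 -> i5&i6 (and.ALU/add.ALU) dual
  cy6 -> i7 (mulh.MUL) RAW r1
  cy7 -> i8&i9 (bne.BR/mulh.MUL) dual
  cy8 -> i10&i11 (beq.BR/ld.MEM) dual
  cy9 -> i12 (sub.ALU) tail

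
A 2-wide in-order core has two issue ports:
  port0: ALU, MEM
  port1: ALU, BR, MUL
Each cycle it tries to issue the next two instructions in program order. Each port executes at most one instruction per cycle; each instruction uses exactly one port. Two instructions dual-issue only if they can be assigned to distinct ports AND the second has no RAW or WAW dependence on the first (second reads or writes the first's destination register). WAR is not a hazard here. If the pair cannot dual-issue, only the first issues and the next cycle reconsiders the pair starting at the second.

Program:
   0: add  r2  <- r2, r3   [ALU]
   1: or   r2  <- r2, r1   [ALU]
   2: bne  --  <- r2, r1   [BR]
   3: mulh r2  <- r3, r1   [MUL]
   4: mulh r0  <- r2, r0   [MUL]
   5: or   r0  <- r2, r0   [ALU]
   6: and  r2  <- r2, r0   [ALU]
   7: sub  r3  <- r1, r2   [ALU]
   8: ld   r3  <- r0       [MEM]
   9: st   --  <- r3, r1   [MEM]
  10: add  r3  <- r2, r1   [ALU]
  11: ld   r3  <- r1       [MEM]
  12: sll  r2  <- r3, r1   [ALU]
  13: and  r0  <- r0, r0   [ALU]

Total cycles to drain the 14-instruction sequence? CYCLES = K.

  cy0 -> i0 (add) RAW+WAW r2
  cy1 -> i1 (or) RAW r2
  cy2 -> i2 (bne) no-port BR/MUL
  cy3 -> i3 (mulh) no-port MUL/MUL
  cy4 -> i4 (mulh) RAW+WAW r0
  cy5 -> i5 (or) RAW r0
  cy6 -> i6 (and) RAW r2
  cy7 -> i7 (sub) WAW r3
  cy8 -> i8 (ld) no-port MEM/MEM
  cy9 -> i9/i10 (st/add) 2-wide
  cy10 -> i11 (ld) RAW r3
  cy11 -> i12/i13 (sll/and) 2-wide

CYCLES = 12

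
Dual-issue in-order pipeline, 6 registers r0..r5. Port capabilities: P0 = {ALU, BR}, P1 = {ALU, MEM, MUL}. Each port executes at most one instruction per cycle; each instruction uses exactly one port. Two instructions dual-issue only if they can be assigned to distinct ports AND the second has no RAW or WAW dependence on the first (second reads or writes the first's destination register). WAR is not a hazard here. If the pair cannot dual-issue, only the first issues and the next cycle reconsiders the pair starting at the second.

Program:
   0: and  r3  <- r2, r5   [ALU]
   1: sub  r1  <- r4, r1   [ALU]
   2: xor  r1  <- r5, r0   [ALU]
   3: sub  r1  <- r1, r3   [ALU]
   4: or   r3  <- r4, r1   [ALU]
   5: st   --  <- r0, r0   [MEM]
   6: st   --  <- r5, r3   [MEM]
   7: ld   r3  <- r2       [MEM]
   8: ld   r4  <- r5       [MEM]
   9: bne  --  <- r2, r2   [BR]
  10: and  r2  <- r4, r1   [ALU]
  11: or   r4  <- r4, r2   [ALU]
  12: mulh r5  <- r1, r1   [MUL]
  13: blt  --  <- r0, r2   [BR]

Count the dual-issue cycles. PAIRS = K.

[0] i0/i1  and sub  -- pair
[1] i2  xor  -- RAW+WAW r1
[2] i3  sub  -- RAW r1
[3] i4/i5  or st  -- pair
[4] i6  st  -- no-port MEM/MEM
[5] i7  ld  -- no-port MEM/MEM
[6] i8/i9  ld bne  -- pair
[7] i10  and  -- RAW r2
[8] i11/i12  or mulh  -- pair
[9] i13  blt  -- tail

PAIRS = 4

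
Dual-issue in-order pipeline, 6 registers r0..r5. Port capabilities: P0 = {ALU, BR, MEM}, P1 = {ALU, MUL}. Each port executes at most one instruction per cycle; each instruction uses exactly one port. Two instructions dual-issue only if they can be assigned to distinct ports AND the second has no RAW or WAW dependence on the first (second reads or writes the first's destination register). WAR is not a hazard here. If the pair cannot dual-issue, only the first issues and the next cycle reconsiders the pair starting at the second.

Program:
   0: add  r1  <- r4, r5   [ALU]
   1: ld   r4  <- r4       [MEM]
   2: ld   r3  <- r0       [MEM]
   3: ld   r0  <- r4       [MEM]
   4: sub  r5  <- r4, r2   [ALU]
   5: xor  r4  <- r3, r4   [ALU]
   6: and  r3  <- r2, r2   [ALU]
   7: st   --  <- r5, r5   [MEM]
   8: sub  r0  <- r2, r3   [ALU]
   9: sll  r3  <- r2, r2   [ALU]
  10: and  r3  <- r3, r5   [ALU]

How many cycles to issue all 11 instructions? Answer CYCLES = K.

  cy0 -> i0+i1 (add/ld) pair
  cy1 -> i2 (ld) no-port MEM/MEM
  cy2 -> i3+i4 (ld/sub) pair
  cy3 -> i5+i6 (xor/and) pair
  cy4 -> i7+i8 (st/sub) pair
  cy5 -> i9 (sll) RAW+WAW r3
  cy6 -> i10 (and) tail

CYCLES = 7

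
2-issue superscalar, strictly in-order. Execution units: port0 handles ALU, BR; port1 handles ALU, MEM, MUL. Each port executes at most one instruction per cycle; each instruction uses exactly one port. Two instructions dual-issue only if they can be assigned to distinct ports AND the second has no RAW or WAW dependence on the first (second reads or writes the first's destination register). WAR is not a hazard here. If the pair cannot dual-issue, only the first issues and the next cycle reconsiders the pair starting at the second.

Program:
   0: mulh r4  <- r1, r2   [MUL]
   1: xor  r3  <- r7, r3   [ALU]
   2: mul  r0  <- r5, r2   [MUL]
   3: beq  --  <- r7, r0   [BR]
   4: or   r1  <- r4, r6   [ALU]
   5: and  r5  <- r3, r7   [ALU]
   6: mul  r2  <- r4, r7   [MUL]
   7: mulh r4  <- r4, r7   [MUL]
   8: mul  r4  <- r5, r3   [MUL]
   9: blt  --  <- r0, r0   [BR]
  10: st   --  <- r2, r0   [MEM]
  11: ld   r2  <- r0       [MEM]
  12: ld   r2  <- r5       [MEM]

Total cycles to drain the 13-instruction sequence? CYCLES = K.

[0] i0,i1  mulh+xor  -- dual
[1] i2  mul  -- RAW r0
[2] i3,i4  beq+or  -- dual
[3] i5,i6  and+mul  -- dual
[4] i7  mulh  -- no-port MUL/MUL
[5] i8,i9  mul+blt  -- dual
[6] i10  st  -- no-port MEM/MEM
[7] i11  ld  -- no-port MEM/MEM
[8] i12  ld  -- tail

CYCLES = 9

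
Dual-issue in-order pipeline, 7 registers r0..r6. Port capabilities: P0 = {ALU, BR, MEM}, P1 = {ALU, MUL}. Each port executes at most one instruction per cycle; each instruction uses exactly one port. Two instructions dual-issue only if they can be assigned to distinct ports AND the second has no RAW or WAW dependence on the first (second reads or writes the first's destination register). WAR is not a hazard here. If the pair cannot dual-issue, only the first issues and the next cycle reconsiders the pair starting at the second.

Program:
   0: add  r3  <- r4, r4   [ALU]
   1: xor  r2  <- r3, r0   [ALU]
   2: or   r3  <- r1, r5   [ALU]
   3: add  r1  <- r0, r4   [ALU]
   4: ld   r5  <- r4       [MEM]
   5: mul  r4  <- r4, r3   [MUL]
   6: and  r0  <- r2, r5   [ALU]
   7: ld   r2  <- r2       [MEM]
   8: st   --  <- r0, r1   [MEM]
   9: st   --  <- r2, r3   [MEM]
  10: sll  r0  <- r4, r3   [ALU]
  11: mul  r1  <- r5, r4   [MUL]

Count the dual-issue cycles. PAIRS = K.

PAIRS = 4

[0] i0  add  -- RAW r3
[1] i1+i2  xor;or  -- dual
[2] i3+i4  add;ld  -- dual
[3] i5+i6  mul;and  -- dual
[4] i7  ld  -- no-port MEM/MEM
[5] i8  st  -- no-port MEM/MEM
[6] i9+i10  st;sll  -- dual
[7] i11  mul  -- tail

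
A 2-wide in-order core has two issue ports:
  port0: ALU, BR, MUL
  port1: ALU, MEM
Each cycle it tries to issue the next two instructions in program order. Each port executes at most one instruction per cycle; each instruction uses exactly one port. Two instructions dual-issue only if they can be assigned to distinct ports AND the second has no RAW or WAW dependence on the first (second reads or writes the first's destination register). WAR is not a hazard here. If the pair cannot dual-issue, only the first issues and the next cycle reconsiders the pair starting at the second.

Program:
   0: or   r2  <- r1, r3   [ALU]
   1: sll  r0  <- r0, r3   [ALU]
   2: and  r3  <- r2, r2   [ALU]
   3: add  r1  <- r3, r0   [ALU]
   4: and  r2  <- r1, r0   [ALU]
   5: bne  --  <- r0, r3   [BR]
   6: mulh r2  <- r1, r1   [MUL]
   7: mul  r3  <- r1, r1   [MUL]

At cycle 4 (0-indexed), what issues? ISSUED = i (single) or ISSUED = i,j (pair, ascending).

[0] i0,i1  or/sll  -- dual
[1] i2  and  -- RAW r3
[2] i3  add  -- RAW r1
[3] i4,i5  and/bne  -- dual
[4] i6  mulh  -- no-port MUL/MUL
[5] i7  mul  -- tail

ISSUED = 6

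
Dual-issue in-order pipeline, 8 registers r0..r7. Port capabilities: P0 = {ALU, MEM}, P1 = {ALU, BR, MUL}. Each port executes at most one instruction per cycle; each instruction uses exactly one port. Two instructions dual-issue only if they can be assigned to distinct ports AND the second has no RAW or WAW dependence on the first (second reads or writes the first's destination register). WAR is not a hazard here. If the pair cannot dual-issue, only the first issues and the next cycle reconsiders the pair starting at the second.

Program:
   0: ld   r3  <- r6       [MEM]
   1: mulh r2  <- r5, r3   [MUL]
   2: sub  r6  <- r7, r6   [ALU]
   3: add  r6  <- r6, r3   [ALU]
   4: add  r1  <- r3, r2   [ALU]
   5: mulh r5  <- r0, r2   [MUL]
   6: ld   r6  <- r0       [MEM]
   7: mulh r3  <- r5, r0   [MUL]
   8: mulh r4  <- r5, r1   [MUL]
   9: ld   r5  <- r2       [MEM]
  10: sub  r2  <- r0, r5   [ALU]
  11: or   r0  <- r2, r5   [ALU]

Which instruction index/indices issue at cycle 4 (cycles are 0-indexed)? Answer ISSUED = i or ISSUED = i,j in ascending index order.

ISSUED = 7

[0] i0  ld  -- RAW r3
[1] i1+i2  mulh/sub  -- pair
[2] i3+i4  add/add  -- pair
[3] i5+i6  mulh/ld  -- pair
[4] i7  mulh  -- no-port MUL/MUL
[5] i8+i9  mulh/ld  -- pair
[6] i10  sub  -- RAW r2
[7] i11  or  -- tail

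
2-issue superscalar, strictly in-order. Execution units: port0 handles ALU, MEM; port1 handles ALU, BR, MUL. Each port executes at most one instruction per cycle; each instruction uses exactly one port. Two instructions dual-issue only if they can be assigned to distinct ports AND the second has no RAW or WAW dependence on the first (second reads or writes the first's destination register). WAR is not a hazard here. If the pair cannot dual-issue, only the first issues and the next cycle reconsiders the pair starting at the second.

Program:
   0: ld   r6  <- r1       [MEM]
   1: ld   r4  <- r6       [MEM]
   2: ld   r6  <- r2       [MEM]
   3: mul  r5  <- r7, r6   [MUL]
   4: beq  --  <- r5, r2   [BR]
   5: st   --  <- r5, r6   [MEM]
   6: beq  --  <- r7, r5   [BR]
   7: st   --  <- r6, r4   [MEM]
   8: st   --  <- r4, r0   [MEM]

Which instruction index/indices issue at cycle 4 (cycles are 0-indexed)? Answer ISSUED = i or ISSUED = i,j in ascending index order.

ISSUED = 4,5

  cy0 -> i0 (ld.MEM) no-port MEM/MEM
  cy1 -> i1 (ld.MEM) no-port MEM/MEM
  cy2 -> i2 (ld.MEM) RAW r6
  cy3 -> i3 (mul.MUL) no-port MUL/BR
  cy4 -> i4+i5 (beq.BR st.MEM) pair
  cy5 -> i6+i7 (beq.BR st.MEM) pair
  cy6 -> i8 (st.MEM) tail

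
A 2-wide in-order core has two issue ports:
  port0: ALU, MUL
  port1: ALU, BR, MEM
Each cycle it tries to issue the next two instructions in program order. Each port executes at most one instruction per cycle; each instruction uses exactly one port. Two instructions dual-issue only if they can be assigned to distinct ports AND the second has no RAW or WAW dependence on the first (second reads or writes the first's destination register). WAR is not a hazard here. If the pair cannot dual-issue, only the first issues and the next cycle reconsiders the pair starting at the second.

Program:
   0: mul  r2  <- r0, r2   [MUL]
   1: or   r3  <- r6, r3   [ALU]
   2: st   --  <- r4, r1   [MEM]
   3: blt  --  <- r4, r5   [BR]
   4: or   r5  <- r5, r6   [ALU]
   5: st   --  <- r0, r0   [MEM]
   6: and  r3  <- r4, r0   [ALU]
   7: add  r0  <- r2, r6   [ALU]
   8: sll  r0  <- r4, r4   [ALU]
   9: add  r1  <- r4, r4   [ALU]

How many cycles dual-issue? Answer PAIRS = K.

PAIRS = 4

[0] i0/i1  mul.MUL+or.ALU  -- 2-wide
[1] i2  st.MEM  -- no-port MEM/BR
[2] i3/i4  blt.BR+or.ALU  -- 2-wide
[3] i5/i6  st.MEM+and.ALU  -- 2-wide
[4] i7  add.ALU  -- WAW r0
[5] i8/i9  sll.ALU+add.ALU  -- 2-wide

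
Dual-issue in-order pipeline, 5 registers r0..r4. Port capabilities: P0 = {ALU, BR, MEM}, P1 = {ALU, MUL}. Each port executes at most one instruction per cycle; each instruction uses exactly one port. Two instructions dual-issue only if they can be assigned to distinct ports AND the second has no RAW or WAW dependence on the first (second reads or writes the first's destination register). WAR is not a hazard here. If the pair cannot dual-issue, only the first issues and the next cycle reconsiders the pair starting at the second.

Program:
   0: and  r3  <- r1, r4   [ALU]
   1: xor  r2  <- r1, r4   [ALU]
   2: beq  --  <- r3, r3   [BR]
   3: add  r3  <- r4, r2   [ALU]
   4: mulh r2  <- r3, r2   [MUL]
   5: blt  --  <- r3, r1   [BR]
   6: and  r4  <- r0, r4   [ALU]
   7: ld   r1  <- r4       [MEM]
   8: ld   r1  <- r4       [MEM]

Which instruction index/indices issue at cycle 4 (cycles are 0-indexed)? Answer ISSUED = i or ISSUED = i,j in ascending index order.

ISSUED = 7

c0: i0&i1 and.ALU;xor.ALU  2-wide
c1: i2&i3 beq.BR;add.ALU  2-wide
c2: i4&i5 mulh.MUL;blt.BR  2-wide
c3: i6 and.ALU  RAW r4
c4: i7 ld.MEM  no-port MEM/MEM
c5: i8 ld.MEM  tail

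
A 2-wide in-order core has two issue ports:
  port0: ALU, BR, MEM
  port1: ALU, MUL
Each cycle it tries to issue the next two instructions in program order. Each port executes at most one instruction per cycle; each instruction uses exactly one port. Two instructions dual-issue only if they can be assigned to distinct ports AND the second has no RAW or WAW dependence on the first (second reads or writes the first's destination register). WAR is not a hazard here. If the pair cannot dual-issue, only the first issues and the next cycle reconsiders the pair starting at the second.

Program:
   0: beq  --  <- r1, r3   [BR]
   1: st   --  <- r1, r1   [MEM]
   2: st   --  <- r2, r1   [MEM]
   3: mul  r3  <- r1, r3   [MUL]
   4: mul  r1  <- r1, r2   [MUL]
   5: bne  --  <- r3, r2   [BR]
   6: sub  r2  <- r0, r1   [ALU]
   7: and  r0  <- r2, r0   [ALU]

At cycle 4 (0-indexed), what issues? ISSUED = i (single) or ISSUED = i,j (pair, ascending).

ISSUED = 6

[0] i0  beq.BR  -- no-port BR/MEM
[1] i1  st.MEM  -- no-port MEM/MEM
[2] i2+i3  st.MEM+mul.MUL  -- 2-wide
[3] i4+i5  mul.MUL+bne.BR  -- 2-wide
[4] i6  sub.ALU  -- RAW r2
[5] i7  and.ALU  -- tail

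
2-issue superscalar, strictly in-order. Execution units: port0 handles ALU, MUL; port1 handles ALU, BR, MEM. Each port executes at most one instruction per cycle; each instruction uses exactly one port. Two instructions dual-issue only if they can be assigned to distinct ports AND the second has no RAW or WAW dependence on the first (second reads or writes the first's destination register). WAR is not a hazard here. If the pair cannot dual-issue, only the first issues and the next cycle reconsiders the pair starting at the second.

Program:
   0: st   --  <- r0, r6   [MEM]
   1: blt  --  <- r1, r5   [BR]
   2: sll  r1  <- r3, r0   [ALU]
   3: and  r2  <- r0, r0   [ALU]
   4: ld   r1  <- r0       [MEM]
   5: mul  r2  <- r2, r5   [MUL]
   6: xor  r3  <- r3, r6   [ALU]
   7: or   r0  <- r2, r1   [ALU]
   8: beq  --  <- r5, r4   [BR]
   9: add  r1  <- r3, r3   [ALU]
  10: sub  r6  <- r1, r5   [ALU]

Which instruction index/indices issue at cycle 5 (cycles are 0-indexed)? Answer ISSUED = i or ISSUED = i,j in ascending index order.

#0 head=0: st i0 no-port MEM/BR
#1 head=1: blt sll i1&i2 dual
#2 head=3: and ld i3&i4 dual
#3 head=5: mul xor i5&i6 dual
#4 head=7: or beq i7&i8 dual
#5 head=9: add i9 RAW r1
#6 head=10: sub i10 tail

ISSUED = 9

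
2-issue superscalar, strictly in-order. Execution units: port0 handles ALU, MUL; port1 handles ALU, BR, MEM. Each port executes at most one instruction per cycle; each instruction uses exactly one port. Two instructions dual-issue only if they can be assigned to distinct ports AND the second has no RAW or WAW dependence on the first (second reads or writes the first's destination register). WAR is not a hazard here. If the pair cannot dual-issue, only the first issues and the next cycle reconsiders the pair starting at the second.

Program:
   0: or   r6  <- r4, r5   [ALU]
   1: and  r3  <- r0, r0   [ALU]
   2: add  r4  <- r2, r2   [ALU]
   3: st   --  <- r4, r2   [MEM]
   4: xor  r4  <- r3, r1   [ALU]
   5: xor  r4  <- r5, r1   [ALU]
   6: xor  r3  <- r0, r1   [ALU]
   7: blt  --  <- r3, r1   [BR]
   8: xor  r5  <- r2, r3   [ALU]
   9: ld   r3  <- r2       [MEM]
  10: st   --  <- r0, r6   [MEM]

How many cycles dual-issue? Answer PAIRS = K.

PAIRS = 4

t=0 i0/i1:or and ; pair
t=1 i2:add ; RAW r4
t=2 i3/i4:st xor ; pair
t=3 i5/i6:xor xor ; pair
t=4 i7/i8:blt xor ; pair
t=5 i9:ld ; no-port MEM/MEM
t=6 i10:st ; tail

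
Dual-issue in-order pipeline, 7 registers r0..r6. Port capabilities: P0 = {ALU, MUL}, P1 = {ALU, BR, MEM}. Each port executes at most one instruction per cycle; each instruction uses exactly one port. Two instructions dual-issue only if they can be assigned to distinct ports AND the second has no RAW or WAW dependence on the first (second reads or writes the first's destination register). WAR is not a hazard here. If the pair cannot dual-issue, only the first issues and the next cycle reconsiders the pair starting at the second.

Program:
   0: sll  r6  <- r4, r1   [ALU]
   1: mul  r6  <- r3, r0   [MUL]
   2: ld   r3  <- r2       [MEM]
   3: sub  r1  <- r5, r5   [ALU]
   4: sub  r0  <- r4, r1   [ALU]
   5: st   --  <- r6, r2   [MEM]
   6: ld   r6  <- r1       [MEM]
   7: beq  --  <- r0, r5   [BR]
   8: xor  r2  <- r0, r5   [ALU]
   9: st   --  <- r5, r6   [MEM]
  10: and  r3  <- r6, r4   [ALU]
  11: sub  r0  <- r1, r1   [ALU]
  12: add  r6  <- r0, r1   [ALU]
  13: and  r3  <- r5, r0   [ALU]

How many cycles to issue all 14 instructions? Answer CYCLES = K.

#0 head=0: sll i0 WAW r6
#1 head=1: mul/ld i1/i2 pair
#2 head=3: sub i3 RAW r1
#3 head=4: sub/st i4/i5 pair
#4 head=6: ld i6 no-port MEM/BR
#5 head=7: beq/xor i7/i8 pair
#6 head=9: st/and i9/i10 pair
#7 head=11: sub i11 RAW r0
#8 head=12: add/and i12/i13 pair

CYCLES = 9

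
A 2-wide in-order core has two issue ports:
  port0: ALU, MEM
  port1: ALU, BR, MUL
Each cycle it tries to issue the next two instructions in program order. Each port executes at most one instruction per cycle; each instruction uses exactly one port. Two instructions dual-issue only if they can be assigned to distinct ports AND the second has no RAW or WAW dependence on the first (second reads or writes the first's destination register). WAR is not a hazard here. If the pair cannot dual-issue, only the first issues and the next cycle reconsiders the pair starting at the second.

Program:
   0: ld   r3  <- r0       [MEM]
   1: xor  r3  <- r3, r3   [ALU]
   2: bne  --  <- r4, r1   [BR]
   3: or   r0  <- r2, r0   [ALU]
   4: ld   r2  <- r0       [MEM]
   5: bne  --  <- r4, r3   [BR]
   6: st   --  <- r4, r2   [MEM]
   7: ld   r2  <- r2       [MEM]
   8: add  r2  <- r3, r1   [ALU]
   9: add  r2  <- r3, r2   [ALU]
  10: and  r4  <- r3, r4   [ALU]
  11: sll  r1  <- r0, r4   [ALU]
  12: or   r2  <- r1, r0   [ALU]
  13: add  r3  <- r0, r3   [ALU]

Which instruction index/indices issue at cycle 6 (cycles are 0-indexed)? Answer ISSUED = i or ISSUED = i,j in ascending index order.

ISSUED = 8

[0] i0  ld  -- RAW+WAW r3
[1] i1+i2  xor+bne  -- 2-wide
[2] i3  or  -- RAW r0
[3] i4+i5  ld+bne  -- 2-wide
[4] i6  st  -- no-port MEM/MEM
[5] i7  ld  -- WAW r2
[6] i8  add  -- RAW+WAW r2
[7] i9+i10  add+and  -- 2-wide
[8] i11  sll  -- RAW r1
[9] i12+i13  or+add  -- 2-wide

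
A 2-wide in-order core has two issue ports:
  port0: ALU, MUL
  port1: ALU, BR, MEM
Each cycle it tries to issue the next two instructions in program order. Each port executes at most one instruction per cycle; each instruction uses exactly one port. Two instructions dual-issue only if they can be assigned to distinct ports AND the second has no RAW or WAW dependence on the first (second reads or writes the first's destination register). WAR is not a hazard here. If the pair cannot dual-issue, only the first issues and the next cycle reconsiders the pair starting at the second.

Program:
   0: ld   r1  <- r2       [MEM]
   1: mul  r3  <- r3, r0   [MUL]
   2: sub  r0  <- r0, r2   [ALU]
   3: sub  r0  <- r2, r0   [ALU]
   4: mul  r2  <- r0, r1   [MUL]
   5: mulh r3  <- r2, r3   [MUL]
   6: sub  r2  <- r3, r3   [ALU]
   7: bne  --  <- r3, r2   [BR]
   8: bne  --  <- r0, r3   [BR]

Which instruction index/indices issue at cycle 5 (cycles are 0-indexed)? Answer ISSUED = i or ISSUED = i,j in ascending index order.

ISSUED = 6

0. ld.MEM mul.MUL @i0/i1  | dual
1. sub.ALU @i2  | RAW+WAW r0
2. sub.ALU @i3  | RAW r0
3. mul.MUL @i4  | no-port MUL/MUL
4. mulh.MUL @i5  | RAW r3
5. sub.ALU @i6  | RAW r2
6. bne.BR @i7  | no-port BR/BR
7. bne.BR @i8  | tail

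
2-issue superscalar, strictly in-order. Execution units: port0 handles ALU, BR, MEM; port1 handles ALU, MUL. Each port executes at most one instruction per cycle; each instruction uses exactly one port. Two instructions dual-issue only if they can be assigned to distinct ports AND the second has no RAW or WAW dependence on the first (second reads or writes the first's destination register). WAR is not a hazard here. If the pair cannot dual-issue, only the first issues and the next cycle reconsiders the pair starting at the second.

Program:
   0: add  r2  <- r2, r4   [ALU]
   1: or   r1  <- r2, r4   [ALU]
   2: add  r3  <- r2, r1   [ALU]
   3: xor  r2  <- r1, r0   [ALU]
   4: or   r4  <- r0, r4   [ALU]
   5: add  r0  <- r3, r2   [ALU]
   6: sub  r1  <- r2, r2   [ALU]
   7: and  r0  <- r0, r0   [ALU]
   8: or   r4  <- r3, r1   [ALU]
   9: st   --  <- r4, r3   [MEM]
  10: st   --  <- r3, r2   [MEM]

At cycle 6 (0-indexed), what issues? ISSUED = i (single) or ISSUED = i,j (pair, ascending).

#0 head=0: add i0 RAW r2
#1 head=1: or i1 RAW r1
#2 head=2: add+xor i2,i3 dual
#3 head=4: or+add i4,i5 dual
#4 head=6: sub+and i6,i7 dual
#5 head=8: or i8 RAW r4
#6 head=9: st i9 no-port MEM/MEM
#7 head=10: st i10 tail

ISSUED = 9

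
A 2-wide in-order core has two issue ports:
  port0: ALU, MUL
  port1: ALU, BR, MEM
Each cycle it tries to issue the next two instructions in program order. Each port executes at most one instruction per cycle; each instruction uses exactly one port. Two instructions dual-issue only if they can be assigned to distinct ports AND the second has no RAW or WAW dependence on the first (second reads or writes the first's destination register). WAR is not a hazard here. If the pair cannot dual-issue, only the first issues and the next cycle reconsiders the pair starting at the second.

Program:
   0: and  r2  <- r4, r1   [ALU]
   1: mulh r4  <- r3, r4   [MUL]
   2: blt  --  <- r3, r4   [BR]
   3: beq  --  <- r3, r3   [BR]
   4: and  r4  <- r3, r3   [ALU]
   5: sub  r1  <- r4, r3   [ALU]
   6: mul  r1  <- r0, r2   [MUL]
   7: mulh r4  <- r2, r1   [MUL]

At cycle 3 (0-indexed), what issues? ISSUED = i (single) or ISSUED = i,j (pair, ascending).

#0 head=0: and mulh i0&i1 dual
#1 head=2: blt i2 no-port BR/BR
#2 head=3: beq and i3&i4 dual
#3 head=5: sub i5 WAW r1
#4 head=6: mul i6 no-port MUL/MUL
#5 head=7: mulh i7 tail

ISSUED = 5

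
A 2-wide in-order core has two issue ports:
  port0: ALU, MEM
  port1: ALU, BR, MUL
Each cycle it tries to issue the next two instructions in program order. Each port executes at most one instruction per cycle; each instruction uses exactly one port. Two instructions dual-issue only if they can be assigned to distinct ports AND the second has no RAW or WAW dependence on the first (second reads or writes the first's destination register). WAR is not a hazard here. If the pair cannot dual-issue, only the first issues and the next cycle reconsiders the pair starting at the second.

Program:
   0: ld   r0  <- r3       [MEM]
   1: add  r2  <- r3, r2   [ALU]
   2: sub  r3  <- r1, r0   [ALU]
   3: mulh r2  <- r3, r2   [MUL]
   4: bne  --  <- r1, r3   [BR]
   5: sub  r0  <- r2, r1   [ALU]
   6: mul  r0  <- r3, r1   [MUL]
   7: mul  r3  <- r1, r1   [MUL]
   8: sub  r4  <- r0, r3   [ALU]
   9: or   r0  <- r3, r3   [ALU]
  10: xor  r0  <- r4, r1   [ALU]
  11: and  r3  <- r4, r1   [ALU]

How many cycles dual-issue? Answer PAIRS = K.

PAIRS = 4

t=0 i0&i1:ld.MEM;add.ALU ; 2-wide
t=1 i2:sub.ALU ; RAW r3
t=2 i3:mulh.MUL ; no-port MUL/BR
t=3 i4&i5:bne.BR;sub.ALU ; 2-wide
t=4 i6:mul.MUL ; no-port MUL/MUL
t=5 i7:mul.MUL ; RAW r3
t=6 i8&i9:sub.ALU;or.ALU ; 2-wide
t=7 i10&i11:xor.ALU;and.ALU ; 2-wide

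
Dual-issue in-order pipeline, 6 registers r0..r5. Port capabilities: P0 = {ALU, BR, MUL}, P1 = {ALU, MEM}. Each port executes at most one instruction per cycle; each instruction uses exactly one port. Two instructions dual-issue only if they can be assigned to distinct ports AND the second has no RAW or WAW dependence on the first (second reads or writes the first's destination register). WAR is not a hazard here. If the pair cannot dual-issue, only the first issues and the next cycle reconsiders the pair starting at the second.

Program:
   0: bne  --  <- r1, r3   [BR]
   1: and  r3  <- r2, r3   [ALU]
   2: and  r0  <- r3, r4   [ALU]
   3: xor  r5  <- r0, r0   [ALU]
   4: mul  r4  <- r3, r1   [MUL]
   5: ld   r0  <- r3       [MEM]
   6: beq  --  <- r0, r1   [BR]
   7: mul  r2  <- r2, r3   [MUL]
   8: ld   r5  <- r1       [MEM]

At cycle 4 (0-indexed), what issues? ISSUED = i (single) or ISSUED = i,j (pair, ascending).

ISSUED = 6

c0: i0,i1 bne+and  pair
c1: i2 and  RAW r0
c2: i3,i4 xor+mul  pair
c3: i5 ld  RAW r0
c4: i6 beq  no-port BR/MUL
c5: i7,i8 mul+ld  pair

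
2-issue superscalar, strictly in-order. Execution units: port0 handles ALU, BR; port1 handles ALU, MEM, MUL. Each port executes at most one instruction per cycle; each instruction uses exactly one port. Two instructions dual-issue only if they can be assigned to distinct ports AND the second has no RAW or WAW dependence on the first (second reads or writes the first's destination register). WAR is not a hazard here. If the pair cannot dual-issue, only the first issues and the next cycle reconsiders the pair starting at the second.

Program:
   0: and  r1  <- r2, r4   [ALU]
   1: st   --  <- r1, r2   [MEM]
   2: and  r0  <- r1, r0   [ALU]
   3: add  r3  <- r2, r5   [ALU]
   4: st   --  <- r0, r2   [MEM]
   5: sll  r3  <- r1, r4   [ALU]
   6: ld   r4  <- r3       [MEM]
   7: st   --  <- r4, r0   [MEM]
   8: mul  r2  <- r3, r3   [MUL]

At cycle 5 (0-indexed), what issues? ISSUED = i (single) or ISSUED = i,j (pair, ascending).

ISSUED = 7

t=0 i0:and.ALU ; RAW r1
t=1 i1/i2:st.MEM and.ALU ; dual
t=2 i3/i4:add.ALU st.MEM ; dual
t=3 i5:sll.ALU ; RAW r3
t=4 i6:ld.MEM ; no-port MEM/MEM
t=5 i7:st.MEM ; no-port MEM/MUL
t=6 i8:mul.MUL ; tail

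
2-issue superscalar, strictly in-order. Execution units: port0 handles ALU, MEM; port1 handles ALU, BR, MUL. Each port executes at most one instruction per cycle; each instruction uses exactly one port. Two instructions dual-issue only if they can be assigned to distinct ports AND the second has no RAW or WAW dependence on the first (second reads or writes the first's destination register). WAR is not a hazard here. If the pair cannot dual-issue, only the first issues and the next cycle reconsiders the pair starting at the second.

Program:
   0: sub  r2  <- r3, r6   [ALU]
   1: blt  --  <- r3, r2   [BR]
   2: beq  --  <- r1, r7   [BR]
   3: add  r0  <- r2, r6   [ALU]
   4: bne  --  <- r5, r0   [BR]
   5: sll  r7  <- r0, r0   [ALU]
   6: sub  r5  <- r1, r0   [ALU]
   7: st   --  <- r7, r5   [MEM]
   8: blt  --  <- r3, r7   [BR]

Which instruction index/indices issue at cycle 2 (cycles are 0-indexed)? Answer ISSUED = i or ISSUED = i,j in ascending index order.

  cy0 -> i0 (sub) RAW r2
  cy1 -> i1 (blt) no-port BR/BR
  cy2 -> i2+i3 (beq add) 2-wide
  cy3 -> i4+i5 (bne sll) 2-wide
  cy4 -> i6 (sub) RAW r5
  cy5 -> i7+i8 (st blt) 2-wide

ISSUED = 2,3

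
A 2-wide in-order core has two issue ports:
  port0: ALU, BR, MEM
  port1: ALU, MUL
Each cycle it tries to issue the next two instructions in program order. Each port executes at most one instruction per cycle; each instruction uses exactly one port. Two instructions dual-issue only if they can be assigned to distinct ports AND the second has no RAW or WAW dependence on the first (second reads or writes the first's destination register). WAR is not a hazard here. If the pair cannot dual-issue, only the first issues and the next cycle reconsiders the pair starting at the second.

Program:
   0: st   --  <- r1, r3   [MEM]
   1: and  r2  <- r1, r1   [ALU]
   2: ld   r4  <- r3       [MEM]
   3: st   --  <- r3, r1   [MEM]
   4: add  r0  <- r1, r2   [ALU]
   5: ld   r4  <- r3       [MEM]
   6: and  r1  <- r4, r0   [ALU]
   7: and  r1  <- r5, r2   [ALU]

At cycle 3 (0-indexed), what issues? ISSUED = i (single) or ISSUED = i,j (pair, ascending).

0. st/and @i0&i1  | 2-wide
1. ld @i2  | no-port MEM/MEM
2. st/add @i3&i4  | 2-wide
3. ld @i5  | RAW r4
4. and @i6  | WAW r1
5. and @i7  | tail

ISSUED = 5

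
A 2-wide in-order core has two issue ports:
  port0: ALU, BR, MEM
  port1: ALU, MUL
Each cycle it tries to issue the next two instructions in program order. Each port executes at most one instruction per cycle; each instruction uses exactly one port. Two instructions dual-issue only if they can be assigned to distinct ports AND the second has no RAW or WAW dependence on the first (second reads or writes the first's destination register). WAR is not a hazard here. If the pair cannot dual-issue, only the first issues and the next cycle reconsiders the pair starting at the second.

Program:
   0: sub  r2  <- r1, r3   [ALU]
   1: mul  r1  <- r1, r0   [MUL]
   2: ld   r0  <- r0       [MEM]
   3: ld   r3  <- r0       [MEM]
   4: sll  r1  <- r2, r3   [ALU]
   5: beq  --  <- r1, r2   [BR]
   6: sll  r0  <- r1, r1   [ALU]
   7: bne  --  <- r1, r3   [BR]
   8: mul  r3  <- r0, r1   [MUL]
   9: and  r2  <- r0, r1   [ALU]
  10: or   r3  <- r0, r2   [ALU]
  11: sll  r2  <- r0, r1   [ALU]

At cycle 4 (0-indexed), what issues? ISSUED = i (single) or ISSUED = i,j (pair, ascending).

0. sub;mul @i0+i1  | 2-wide
1. ld @i2  | no-port MEM/MEM
2. ld @i3  | RAW r3
3. sll @i4  | RAW r1
4. beq;sll @i5+i6  | 2-wide
5. bne;mul @i7+i8  | 2-wide
6. and @i9  | RAW r2
7. or;sll @i10+i11  | 2-wide

ISSUED = 5,6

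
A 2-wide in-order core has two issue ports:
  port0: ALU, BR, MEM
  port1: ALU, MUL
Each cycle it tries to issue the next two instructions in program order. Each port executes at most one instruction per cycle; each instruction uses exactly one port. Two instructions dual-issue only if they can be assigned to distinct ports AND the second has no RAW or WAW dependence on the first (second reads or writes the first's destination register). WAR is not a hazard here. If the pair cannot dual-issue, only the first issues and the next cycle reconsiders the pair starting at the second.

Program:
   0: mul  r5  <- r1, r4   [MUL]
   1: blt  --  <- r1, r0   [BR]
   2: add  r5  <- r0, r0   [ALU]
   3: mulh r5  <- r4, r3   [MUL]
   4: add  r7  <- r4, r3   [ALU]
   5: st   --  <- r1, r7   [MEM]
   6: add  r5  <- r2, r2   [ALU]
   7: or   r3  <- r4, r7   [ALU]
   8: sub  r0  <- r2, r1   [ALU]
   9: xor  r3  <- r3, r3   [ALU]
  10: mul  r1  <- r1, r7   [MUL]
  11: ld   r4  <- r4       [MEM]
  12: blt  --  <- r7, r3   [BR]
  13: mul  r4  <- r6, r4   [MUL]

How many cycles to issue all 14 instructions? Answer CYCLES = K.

CYCLES = 8

  cy0 -> i0&i1 (mul blt) 2-wide
  cy1 -> i2 (add) WAW r5
  cy2 -> i3&i4 (mulh add) 2-wide
  cy3 -> i5&i6 (st add) 2-wide
  cy4 -> i7&i8 (or sub) 2-wide
  cy5 -> i9&i10 (xor mul) 2-wide
  cy6 -> i11 (ld) no-port MEM/BR
  cy7 -> i12&i13 (blt mul) 2-wide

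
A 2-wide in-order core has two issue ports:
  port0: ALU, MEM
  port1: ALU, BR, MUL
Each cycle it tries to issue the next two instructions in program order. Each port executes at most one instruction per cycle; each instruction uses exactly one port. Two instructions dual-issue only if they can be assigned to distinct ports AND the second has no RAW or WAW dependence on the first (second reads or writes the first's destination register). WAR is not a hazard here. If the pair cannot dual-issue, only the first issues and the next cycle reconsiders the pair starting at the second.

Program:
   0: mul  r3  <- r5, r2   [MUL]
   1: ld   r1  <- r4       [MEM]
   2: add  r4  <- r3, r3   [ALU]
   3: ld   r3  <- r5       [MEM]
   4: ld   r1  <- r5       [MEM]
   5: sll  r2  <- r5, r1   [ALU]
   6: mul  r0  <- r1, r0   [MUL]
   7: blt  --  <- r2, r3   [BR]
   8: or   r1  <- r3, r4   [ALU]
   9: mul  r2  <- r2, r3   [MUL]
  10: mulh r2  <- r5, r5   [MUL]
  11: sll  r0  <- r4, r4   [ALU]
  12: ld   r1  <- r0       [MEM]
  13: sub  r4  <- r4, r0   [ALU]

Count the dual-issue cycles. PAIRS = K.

c0: i0+i1 mul.MUL/ld.MEM  dual
c1: i2+i3 add.ALU/ld.MEM  dual
c2: i4 ld.MEM  RAW r1
c3: i5+i6 sll.ALU/mul.MUL  dual
c4: i7+i8 blt.BR/or.ALU  dual
c5: i9 mul.MUL  no-port MUL/MUL
c6: i10+i11 mulh.MUL/sll.ALU  dual
c7: i12+i13 ld.MEM/sub.ALU  dual

PAIRS = 6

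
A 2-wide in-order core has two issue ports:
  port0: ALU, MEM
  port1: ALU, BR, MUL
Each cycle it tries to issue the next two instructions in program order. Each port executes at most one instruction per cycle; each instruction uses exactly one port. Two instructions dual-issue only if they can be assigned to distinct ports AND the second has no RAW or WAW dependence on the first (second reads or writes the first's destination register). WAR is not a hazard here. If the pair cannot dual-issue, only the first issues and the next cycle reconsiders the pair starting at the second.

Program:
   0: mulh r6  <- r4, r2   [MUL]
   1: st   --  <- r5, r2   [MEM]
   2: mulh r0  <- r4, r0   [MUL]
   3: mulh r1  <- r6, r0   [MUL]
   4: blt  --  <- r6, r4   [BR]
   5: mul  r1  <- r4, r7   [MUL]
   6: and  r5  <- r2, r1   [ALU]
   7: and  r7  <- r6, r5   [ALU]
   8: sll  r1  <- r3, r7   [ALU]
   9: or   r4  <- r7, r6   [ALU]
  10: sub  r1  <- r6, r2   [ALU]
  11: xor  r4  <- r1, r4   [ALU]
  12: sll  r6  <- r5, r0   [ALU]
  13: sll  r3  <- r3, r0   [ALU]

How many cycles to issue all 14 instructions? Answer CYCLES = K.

c0: i0/i1 mulh.MUL st.MEM  dual
c1: i2 mulh.MUL  no-port MUL/MUL
c2: i3 mulh.MUL  no-port MUL/BR
c3: i4 blt.BR  no-port BR/MUL
c4: i5 mul.MUL  RAW r1
c5: i6 and.ALU  RAW r5
c6: i7 and.ALU  RAW r7
c7: i8/i9 sll.ALU or.ALU  dual
c8: i10 sub.ALU  RAW r1
c9: i11/i12 xor.ALU sll.ALU  dual
c10: i13 sll.ALU  tail

CYCLES = 11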